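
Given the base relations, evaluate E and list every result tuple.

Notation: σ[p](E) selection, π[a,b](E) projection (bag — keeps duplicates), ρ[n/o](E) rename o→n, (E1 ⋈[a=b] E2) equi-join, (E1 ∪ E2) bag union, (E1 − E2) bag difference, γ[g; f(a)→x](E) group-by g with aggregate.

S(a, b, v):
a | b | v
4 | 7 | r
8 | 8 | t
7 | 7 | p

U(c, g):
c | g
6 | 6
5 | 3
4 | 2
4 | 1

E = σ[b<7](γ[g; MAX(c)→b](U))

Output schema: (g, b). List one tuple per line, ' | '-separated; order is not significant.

Per-node cardinality:
  U → 4
  γ[g; MAX(c)→b](U) → 4
  σ[b<7](γ[g; MAX(c)→b](U)) → 4

== RESULT ==
g | b
1 | 4
2 | 4
3 | 5
6 | 6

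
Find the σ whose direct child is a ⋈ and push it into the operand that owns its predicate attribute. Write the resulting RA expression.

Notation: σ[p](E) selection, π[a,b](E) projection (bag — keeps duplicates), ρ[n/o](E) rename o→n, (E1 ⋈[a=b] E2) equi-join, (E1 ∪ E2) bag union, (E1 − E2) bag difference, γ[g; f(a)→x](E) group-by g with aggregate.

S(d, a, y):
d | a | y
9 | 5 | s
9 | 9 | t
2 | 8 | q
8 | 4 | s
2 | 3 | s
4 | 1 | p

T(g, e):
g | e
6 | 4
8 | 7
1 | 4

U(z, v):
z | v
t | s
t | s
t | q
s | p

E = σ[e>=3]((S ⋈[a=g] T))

σ filters on e, owned by the right side.
E' = (S ⋈[a=g] σ[e>=3](T))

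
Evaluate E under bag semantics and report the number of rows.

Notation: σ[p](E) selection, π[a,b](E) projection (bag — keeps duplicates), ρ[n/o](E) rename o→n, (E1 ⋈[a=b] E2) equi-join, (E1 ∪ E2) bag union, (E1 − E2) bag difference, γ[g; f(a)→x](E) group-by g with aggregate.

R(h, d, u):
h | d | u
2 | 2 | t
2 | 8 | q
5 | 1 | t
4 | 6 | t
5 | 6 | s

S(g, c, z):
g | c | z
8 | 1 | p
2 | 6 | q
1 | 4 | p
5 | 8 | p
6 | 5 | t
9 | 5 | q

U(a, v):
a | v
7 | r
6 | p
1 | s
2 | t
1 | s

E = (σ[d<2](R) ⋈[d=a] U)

Subexpression sizes:
  R → 5
  σ[d<2](R) → 1
  U → 5
  (σ[d<2](R) ⋈[d=a] U) → 2

|E| = 2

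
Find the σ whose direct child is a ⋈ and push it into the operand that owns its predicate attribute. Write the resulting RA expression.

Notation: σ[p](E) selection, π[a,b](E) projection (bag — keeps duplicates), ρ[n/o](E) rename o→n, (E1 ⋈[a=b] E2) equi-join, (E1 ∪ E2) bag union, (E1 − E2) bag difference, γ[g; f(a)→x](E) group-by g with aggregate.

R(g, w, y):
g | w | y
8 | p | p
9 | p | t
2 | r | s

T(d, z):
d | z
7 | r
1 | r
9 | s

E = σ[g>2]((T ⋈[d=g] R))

σ filters on g, owned by the right side.
E' = (T ⋈[d=g] σ[g>2](R))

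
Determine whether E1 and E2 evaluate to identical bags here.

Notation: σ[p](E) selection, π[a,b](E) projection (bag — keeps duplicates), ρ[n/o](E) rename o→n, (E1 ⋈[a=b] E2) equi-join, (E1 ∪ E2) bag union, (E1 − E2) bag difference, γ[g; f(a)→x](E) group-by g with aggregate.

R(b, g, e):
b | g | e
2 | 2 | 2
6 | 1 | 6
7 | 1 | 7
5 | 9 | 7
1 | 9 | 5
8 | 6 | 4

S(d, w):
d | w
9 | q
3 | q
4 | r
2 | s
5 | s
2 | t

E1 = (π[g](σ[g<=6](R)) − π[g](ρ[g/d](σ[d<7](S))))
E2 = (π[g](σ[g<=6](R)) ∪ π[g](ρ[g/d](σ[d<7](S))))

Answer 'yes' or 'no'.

E1 stepwise |·|:
  R → 6
  σ[g<=6](R) → 4
  π[g](σ[g<=6](R)) → 4
  S → 6
  σ[d<7](S) → 5
  ρ[g/d](σ[d<7](S)) → 5
  π[g](ρ[g/d](σ[d<7](S))) → 5
  (π[g](σ[g<=6](R)) − π[g](ρ[g/d](σ[d<7](S)))) → 3
E2 stepwise |·|:
  R → 6
  σ[g<=6](R) → 4
  π[g](σ[g<=6](R)) → 4
  S → 6
  σ[d<7](S) → 5
  ρ[g/d](σ[d<7](S)) → 5
  π[g](ρ[g/d](σ[d<7](S))) → 5
  (π[g](σ[g<=6](R)) ∪ π[g](ρ[g/d](σ[d<7](S)))) → 9

E1 result:
g
1
1
6
E2 result:
g
1
1
2
2
2
3
4
5
6
Witness: (2,) appears 0× in E1 but 3× in E2.

no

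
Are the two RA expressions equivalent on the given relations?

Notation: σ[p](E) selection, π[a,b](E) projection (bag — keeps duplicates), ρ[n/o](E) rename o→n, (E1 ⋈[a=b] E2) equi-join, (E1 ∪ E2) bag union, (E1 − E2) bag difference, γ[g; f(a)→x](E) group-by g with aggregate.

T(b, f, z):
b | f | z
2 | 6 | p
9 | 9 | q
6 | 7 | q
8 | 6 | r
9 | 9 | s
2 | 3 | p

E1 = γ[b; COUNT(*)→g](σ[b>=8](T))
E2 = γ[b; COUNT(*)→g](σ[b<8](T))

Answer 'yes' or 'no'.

E1 stepwise |·|:
  T → 6
  σ[b>=8](T) → 3
  γ[b; COUNT(*)→g](σ[b>=8](T)) → 2
E2 stepwise |·|:
  T → 6
  σ[b<8](T) → 3
  γ[b; COUNT(*)→g](σ[b<8](T)) → 2

E1 result:
b | g
8 | 1
9 | 2
E2 result:
b | g
2 | 2
6 | 1
Witness: (6, 1) appears 0× in E1 but 1× in E2.

no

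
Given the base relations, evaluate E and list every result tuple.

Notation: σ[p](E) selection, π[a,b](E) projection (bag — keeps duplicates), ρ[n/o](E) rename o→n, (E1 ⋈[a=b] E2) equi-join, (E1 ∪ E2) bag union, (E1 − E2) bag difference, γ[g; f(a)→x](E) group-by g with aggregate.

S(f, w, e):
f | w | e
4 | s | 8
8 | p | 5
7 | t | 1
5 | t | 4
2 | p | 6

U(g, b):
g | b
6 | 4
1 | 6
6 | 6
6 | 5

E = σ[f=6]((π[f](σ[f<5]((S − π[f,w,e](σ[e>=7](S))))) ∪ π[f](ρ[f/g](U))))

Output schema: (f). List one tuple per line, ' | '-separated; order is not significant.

Stepwise |·|:
  S → 5
  S → 5
  σ[e>=7](S) → 1
  π[f,w,e](σ[e>=7](S)) → 1
  (S − π[f,w,e](σ[e>=7](S))) → 4
  σ[f<5]((S − π[f,w,e](σ[e>=7](S)))) → 1
  π[f](σ[f<5]((S − π[f,w,e](σ[e>=7](S))))) → 1
  U → 4
  ρ[f/g](U) → 4
  π[f](ρ[f/g](U)) → 4
  (π[f](σ[f<5]((S − π[f,w,e](σ[e>=7](S))))) ∪ π[f](ρ[f/g](U))) → 5
  σ[f=6]((π[f](σ[f<5]((S − π[f,w,e](σ[e>=7](S))))) ∪ π[f](ρ[f/g](U)))) → 3

== RESULT ==
f
6
6
6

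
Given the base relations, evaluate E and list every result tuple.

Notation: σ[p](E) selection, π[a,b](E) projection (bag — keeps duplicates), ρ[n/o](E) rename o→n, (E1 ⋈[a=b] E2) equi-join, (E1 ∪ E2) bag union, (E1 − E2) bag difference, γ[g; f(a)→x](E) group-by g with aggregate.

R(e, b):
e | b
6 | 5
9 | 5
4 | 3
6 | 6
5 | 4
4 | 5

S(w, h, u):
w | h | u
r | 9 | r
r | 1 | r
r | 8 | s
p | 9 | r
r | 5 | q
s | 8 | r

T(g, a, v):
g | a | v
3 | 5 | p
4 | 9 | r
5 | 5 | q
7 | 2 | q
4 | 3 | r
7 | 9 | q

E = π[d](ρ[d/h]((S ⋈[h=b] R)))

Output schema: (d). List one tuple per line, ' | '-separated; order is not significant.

Subexpression sizes:
  S → 6
  R → 6
  (S ⋈[h=b] R) → 3
  ρ[d/h]((S ⋈[h=b] R)) → 3
  π[d](ρ[d/h]((S ⋈[h=b] R))) → 3

== RESULT ==
d
5
5
5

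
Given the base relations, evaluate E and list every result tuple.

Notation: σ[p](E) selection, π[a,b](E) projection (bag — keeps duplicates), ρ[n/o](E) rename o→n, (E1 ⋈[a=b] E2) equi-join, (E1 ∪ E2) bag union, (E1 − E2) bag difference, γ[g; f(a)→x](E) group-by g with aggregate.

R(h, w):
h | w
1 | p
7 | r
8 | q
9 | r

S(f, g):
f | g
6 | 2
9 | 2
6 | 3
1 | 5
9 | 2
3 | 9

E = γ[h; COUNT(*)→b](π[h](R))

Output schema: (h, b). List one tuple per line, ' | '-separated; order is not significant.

Row counts bottom-up:
  R → 4
  π[h](R) → 4
  γ[h; COUNT(*)→b](π[h](R)) → 4

== RESULT ==
h | b
1 | 1
7 | 1
8 | 1
9 | 1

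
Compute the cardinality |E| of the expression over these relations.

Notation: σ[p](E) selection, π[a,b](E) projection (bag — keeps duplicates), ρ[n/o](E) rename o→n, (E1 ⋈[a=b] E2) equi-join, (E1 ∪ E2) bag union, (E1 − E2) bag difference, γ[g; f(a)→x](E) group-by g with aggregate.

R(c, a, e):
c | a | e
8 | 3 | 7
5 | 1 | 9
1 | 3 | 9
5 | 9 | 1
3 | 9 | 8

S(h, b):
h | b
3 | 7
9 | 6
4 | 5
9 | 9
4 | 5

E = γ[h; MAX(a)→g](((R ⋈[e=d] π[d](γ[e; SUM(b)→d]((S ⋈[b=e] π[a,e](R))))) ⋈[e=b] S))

Per-node cardinality:
  R → 5
  S → 5
  R → 5
  π[a,e](R) → 5
  (S ⋈[b=e] π[a,e](R)) → 3
  γ[e; SUM(b)→d]((S ⋈[b=e] π[a,e](R))) → 2
  π[d](γ[e; SUM(b)→d]((S ⋈[b=e] π[a,e](R)))) → 2
  (R ⋈[e=d] π[d](γ[e; SUM(b)→d]((S ⋈[b=e] π[a,e](R))))) → 1
  S → 5
  ((R ⋈[e=d] π[d](γ[e; SUM(b)→d]((S ⋈[b=e] π[a,e](R))))) ⋈[e=b] S) → 1
  γ[h; MAX(a)→g](((R ⋈[e=d] π[d](γ[e; SUM(b)→d]((S ⋈[b=e] π[a,e](R))))) ⋈[e=b] S)) → 1

|E| = 1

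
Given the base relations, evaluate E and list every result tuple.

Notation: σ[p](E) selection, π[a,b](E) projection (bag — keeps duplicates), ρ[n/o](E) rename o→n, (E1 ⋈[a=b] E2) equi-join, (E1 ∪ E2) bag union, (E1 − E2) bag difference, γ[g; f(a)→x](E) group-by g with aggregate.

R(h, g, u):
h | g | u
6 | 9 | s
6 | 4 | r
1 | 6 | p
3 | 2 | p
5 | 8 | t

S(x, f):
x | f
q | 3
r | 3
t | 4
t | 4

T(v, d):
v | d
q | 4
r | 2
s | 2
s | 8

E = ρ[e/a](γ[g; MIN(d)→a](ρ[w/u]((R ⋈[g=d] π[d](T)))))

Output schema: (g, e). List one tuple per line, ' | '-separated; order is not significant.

Row counts bottom-up:
  R → 5
  T → 4
  π[d](T) → 4
  (R ⋈[g=d] π[d](T)) → 4
  ρ[w/u]((R ⋈[g=d] π[d](T))) → 4
  γ[g; MIN(d)→a](ρ[w/u]((R ⋈[g=d] π[d](T)))) → 3
  ρ[e/a](γ[g; MIN(d)→a](ρ[w/u]((R ⋈[g=d] π[d](T))))) → 3

== RESULT ==
g | e
2 | 2
4 | 4
8 | 8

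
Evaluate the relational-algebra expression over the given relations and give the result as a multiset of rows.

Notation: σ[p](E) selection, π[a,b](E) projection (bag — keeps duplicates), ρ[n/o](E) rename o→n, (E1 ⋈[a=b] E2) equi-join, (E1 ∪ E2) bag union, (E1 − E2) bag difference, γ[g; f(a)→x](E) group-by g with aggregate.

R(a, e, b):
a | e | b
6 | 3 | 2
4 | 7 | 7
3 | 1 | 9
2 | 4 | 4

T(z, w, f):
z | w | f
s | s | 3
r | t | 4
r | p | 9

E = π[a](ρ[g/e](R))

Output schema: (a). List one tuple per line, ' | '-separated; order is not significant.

Subexpression sizes:
  R → 4
  ρ[g/e](R) → 4
  π[a](ρ[g/e](R)) → 4

== RESULT ==
a
2
3
4
6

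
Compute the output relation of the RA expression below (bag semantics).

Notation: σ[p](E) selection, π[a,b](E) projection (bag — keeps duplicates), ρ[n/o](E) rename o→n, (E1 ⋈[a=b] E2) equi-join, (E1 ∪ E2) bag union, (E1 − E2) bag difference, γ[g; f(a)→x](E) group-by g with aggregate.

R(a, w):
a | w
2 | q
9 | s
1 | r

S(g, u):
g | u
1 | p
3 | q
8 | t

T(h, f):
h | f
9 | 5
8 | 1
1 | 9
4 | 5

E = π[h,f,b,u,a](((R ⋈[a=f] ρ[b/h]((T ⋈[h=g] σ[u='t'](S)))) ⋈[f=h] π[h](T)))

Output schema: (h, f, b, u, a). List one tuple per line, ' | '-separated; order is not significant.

Stepwise |·|:
  R → 3
  T → 4
  S → 3
  σ[u='t'](S) → 1
  (T ⋈[h=g] σ[u='t'](S)) → 1
  ρ[b/h]((T ⋈[h=g] σ[u='t'](S))) → 1
  (R ⋈[a=f] ρ[b/h]((T ⋈[h=g] σ[u='t'](S)))) → 1
  T → 4
  π[h](T) → 4
  ((R ⋈[a=f] ρ[b/h]((T ⋈[h=g] σ[u='t'](S)))) ⋈[f=h] π[h](T)) → 1
  π[h,f,b,u,a](((R ⋈[a=f] ρ[b/h]((T ⋈[h=g] σ[u='t'](S)))) ⋈[f=h] π[h](T))) → 1

== RESULT ==
h | f | b | u | a
1 | 1 | 8 | t | 1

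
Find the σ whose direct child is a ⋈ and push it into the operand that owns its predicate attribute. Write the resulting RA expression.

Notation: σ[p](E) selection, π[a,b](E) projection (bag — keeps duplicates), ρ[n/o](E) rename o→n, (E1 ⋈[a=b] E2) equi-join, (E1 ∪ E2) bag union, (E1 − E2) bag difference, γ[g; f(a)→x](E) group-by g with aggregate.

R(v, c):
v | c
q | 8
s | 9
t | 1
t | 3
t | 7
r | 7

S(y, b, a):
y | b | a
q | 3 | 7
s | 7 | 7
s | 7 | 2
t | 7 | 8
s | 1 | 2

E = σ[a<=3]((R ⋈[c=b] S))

σ filters on a, owned by the right side.
E' = (R ⋈[c=b] σ[a<=3](S))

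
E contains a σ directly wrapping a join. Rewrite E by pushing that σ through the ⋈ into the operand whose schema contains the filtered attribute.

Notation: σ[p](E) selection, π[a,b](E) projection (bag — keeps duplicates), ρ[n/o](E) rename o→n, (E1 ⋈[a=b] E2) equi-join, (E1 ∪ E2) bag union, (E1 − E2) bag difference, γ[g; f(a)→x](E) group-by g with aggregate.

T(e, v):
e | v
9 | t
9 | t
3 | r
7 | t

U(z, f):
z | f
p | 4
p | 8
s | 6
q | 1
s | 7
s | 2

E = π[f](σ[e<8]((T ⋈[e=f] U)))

σ filters on e, owned by the left side.
E' = π[f]((σ[e<8](T) ⋈[e=f] U))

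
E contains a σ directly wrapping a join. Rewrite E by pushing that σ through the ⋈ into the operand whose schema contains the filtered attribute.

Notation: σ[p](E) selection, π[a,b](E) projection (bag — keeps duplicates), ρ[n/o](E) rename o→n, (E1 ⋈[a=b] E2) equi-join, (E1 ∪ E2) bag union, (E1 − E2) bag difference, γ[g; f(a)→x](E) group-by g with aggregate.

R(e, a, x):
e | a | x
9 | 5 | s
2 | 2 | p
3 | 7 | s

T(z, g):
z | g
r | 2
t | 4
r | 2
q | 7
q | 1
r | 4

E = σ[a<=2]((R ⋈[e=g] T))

σ filters on a, owned by the left side.
E' = (σ[a<=2](R) ⋈[e=g] T)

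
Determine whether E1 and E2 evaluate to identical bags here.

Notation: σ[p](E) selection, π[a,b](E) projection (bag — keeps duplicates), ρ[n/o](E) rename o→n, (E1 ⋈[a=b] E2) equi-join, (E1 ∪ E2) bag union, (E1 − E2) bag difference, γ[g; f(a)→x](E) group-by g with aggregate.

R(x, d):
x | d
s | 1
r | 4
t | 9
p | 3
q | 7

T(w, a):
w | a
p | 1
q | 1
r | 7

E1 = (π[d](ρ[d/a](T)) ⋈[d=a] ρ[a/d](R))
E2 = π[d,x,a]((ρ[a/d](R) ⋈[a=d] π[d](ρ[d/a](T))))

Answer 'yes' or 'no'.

E1 per-node cardinality:
  T → 3
  ρ[d/a](T) → 3
  π[d](ρ[d/a](T)) → 3
  R → 5
  ρ[a/d](R) → 5
  (π[d](ρ[d/a](T)) ⋈[d=a] ρ[a/d](R)) → 3
E2 per-node cardinality:
  R → 5
  ρ[a/d](R) → 5
  T → 3
  ρ[d/a](T) → 3
  π[d](ρ[d/a](T)) → 3
  (ρ[a/d](R) ⋈[a=d] π[d](ρ[d/a](T))) → 3
  π[d,x,a]((ρ[a/d](R) ⋈[a=d] π[d](ρ[d/a](T)))) → 3

E1 and E2 produce the same multiset:
d | x | a
1 | s | 1
1 | s | 1
7 | q | 7

yes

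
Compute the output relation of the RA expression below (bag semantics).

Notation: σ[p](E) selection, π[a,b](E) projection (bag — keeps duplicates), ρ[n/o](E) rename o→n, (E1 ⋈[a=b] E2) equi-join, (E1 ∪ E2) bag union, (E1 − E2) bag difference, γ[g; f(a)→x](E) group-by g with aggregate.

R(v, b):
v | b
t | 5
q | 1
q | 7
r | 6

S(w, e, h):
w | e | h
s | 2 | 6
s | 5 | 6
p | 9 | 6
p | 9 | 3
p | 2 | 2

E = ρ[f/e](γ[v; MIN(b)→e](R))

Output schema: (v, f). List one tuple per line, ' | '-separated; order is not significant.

Stepwise |·|:
  R → 4
  γ[v; MIN(b)→e](R) → 3
  ρ[f/e](γ[v; MIN(b)→e](R)) → 3

== RESULT ==
v | f
q | 1
r | 6
t | 5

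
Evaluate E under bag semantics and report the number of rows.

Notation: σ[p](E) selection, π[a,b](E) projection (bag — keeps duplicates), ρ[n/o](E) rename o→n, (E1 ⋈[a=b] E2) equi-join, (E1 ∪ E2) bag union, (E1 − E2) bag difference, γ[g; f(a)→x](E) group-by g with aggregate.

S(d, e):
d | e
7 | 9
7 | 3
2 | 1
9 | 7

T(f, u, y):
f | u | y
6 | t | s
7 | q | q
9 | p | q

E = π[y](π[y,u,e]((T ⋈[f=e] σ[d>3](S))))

Per-node cardinality:
  T → 3
  S → 4
  σ[d>3](S) → 3
  (T ⋈[f=e] σ[d>3](S)) → 2
  π[y,u,e]((T ⋈[f=e] σ[d>3](S))) → 2
  π[y](π[y,u,e]((T ⋈[f=e] σ[d>3](S)))) → 2

|E| = 2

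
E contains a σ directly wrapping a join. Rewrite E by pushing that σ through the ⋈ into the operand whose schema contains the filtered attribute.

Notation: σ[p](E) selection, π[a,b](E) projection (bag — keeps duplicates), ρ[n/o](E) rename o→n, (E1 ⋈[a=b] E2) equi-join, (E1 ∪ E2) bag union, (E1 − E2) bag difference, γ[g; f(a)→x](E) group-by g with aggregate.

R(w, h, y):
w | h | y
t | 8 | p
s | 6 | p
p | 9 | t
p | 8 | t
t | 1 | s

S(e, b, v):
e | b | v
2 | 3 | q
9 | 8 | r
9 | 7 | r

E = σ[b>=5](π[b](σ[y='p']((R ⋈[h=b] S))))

σ filters on y, owned by the left side.
E' = σ[b>=5](π[b]((σ[y='p'](R) ⋈[h=b] S)))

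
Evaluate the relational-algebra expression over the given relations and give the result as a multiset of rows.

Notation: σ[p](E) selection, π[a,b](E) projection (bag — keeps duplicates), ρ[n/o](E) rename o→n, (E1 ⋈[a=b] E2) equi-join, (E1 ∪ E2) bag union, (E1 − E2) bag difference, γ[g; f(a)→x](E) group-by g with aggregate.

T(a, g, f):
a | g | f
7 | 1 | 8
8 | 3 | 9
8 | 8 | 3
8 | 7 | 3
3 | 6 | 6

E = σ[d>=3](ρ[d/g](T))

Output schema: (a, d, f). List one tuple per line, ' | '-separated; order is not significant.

Row counts bottom-up:
  T → 5
  ρ[d/g](T) → 5
  σ[d>=3](ρ[d/g](T)) → 4

== RESULT ==
a | d | f
3 | 6 | 6
8 | 3 | 9
8 | 7 | 3
8 | 8 | 3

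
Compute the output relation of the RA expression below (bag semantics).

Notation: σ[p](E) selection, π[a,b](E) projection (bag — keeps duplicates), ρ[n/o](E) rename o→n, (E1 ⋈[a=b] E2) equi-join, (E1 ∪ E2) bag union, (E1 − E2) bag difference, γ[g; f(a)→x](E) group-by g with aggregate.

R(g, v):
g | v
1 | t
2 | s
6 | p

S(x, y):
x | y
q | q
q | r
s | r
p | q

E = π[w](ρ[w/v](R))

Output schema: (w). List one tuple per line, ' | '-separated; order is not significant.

Row counts bottom-up:
  R → 3
  ρ[w/v](R) → 3
  π[w](ρ[w/v](R)) → 3

== RESULT ==
w
p
s
t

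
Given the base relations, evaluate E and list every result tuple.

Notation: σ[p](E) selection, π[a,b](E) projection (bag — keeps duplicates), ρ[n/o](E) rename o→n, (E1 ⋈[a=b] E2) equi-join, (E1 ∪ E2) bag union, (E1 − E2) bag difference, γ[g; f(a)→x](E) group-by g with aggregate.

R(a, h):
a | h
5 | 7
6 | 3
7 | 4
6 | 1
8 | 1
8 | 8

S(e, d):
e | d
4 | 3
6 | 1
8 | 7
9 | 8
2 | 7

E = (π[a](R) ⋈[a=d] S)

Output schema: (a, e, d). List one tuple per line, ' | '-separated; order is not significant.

Subexpression sizes:
  R → 6
  π[a](R) → 6
  S → 5
  (π[a](R) ⋈[a=d] S) → 4

== RESULT ==
a | e | d
7 | 2 | 7
7 | 8 | 7
8 | 9 | 8
8 | 9 | 8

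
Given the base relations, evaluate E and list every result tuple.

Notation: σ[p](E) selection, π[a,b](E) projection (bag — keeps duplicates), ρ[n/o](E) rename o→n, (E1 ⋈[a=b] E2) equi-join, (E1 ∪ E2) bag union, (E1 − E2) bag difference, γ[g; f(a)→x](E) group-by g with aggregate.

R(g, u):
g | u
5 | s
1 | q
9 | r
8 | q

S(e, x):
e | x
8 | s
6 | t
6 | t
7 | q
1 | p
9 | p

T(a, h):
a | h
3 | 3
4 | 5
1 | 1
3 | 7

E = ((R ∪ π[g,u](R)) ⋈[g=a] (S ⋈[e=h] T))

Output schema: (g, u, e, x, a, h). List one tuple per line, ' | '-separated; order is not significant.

Subexpression sizes:
  R → 4
  R → 4
  π[g,u](R) → 4
  (R ∪ π[g,u](R)) → 8
  S → 6
  T → 4
  (S ⋈[e=h] T) → 2
  ((R ∪ π[g,u](R)) ⋈[g=a] (S ⋈[e=h] T)) → 2

== RESULT ==
g | u | e | x | a | h
1 | q | 1 | p | 1 | 1
1 | q | 1 | p | 1 | 1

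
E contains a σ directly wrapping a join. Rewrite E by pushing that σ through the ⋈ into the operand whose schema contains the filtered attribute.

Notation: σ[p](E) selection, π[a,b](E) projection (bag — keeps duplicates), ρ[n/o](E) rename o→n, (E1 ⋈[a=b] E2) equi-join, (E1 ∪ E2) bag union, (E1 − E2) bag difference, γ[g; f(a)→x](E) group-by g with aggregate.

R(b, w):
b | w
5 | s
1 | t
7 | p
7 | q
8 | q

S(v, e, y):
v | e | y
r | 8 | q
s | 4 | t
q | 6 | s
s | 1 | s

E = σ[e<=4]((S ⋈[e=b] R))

σ filters on e, owned by the left side.
E' = (σ[e<=4](S) ⋈[e=b] R)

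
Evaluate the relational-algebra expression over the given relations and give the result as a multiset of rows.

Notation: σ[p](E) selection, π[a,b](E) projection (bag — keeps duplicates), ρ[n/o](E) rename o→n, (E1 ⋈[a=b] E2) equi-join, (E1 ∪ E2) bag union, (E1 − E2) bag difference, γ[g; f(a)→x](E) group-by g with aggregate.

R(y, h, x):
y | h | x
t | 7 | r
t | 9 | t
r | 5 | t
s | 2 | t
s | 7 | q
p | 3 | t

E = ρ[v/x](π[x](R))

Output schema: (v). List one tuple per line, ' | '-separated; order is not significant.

Per-node cardinality:
  R → 6
  π[x](R) → 6
  ρ[v/x](π[x](R)) → 6

== RESULT ==
v
q
r
t
t
t
t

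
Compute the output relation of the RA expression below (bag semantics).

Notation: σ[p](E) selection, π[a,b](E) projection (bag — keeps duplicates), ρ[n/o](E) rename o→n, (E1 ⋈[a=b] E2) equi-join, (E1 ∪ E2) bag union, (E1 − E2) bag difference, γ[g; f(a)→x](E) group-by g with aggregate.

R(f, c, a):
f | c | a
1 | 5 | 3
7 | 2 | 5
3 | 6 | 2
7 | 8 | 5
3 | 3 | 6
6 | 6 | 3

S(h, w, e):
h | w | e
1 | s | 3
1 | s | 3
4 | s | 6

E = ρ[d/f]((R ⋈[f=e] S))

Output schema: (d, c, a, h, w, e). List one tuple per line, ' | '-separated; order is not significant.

Stepwise |·|:
  R → 6
  S → 3
  (R ⋈[f=e] S) → 5
  ρ[d/f]((R ⋈[f=e] S)) → 5

== RESULT ==
d | c | a | h | w | e
3 | 3 | 6 | 1 | s | 3
3 | 3 | 6 | 1 | s | 3
3 | 6 | 2 | 1 | s | 3
3 | 6 | 2 | 1 | s | 3
6 | 6 | 3 | 4 | s | 6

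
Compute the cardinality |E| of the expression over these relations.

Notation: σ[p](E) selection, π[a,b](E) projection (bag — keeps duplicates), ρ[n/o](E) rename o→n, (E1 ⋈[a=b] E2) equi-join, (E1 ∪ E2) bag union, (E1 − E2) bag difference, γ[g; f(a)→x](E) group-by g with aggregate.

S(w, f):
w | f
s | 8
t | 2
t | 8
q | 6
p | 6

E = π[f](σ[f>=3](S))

Row counts bottom-up:
  S → 5
  σ[f>=3](S) → 4
  π[f](σ[f>=3](S)) → 4

|E| = 4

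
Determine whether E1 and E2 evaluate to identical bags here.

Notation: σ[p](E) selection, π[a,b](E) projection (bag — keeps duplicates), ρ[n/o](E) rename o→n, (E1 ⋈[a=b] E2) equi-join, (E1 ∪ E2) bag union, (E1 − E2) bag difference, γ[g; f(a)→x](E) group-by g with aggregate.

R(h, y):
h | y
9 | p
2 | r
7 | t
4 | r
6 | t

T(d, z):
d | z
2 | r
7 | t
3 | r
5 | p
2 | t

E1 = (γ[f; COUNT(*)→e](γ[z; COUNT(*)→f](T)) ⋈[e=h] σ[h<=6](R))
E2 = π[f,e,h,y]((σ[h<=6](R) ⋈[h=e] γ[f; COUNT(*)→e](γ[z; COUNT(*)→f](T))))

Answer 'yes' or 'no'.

E1 per-node cardinality:
  T → 5
  γ[z; COUNT(*)→f](T) → 3
  γ[f; COUNT(*)→e](γ[z; COUNT(*)→f](T)) → 2
  R → 5
  σ[h<=6](R) → 3
  (γ[f; COUNT(*)→e](γ[z; COUNT(*)→f](T)) ⋈[e=h] σ[h<=6](R)) → 1
E2 per-node cardinality:
  R → 5
  σ[h<=6](R) → 3
  T → 5
  γ[z; COUNT(*)→f](T) → 3
  γ[f; COUNT(*)→e](γ[z; COUNT(*)→f](T)) → 2
  (σ[h<=6](R) ⋈[h=e] γ[f; COUNT(*)→e](γ[z; COUNT(*)→f](T))) → 1
  π[f,e,h,y]((σ[h<=6](R) ⋈[h=e] γ[f; COUNT(*)→e](γ[z; COUNT(*)→f](T)))) → 1

E1 and E2 produce the same multiset:
f | e | h | y
2 | 2 | 2 | r

yes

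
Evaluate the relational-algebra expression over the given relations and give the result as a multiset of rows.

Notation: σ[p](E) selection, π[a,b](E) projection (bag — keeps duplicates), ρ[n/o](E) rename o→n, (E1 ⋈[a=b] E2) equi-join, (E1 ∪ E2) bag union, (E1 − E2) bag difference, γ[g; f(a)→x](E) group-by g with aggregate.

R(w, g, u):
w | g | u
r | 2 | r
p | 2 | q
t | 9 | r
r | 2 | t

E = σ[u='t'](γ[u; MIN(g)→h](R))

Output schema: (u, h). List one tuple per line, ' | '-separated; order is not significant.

Per-node cardinality:
  R → 4
  γ[u; MIN(g)→h](R) → 3
  σ[u='t'](γ[u; MIN(g)→h](R)) → 1

== RESULT ==
u | h
t | 2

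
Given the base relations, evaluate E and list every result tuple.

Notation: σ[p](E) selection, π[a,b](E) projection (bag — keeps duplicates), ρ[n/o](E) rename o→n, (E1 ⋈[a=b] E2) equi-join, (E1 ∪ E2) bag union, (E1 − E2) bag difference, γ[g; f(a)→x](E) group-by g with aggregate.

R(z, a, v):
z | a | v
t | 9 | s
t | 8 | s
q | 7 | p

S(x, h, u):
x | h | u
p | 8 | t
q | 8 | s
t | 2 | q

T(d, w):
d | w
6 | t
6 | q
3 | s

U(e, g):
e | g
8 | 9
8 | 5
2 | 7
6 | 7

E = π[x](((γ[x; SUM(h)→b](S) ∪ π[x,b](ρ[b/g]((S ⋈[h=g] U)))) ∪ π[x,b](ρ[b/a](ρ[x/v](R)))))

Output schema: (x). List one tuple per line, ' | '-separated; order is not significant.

Per-node cardinality:
  S → 3
  γ[x; SUM(h)→b](S) → 3
  S → 3
  U → 4
  (S ⋈[h=g] U) → 0
  ρ[b/g]((S ⋈[h=g] U)) → 0
  π[x,b](ρ[b/g]((S ⋈[h=g] U))) → 0
  (γ[x; SUM(h)→b](S) ∪ π[x,b](ρ[b/g]((S ⋈[h=g] U)))) → 3
  R → 3
  ρ[x/v](R) → 3
  ρ[b/a](ρ[x/v](R)) → 3
  π[x,b](ρ[b/a](ρ[x/v](R))) → 3
  ((γ[x; SUM(h)→b](S) ∪ π[x,b](ρ[b/g]((S ⋈[h=g] U)))) ∪ π[x,b](ρ[b/a](ρ[x/v](R)))) → 6
  π[x](((γ[x; SUM(h)→b](S) ∪ π[x,b](ρ[b/g]((S ⋈[h=g] U)))) ∪ π[x,b](ρ[b/a](ρ[x/v](R))))) → 6

== RESULT ==
x
p
p
q
s
s
t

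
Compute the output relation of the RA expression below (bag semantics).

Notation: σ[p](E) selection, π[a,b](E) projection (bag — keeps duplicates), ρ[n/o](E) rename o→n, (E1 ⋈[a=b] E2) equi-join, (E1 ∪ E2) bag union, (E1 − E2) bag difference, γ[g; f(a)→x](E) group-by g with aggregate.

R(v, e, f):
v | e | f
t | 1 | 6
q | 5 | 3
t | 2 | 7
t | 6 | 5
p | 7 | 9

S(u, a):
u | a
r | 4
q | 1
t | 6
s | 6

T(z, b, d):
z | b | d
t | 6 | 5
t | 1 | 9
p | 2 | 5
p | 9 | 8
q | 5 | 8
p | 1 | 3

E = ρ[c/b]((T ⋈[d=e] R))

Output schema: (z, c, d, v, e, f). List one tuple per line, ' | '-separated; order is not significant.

Subexpression sizes:
  T → 6
  R → 5
  (T ⋈[d=e] R) → 2
  ρ[c/b]((T ⋈[d=e] R)) → 2

== RESULT ==
z | c | d | v | e | f
p | 2 | 5 | q | 5 | 3
t | 6 | 5 | q | 5 | 3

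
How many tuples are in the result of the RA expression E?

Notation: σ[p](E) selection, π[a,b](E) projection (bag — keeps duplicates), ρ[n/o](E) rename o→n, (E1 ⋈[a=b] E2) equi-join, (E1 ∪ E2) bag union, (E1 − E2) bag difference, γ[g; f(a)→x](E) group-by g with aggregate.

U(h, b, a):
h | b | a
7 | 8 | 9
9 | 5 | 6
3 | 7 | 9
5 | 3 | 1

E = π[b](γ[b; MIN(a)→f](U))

Stepwise |·|:
  U → 4
  γ[b; MIN(a)→f](U) → 4
  π[b](γ[b; MIN(a)→f](U)) → 4

|E| = 4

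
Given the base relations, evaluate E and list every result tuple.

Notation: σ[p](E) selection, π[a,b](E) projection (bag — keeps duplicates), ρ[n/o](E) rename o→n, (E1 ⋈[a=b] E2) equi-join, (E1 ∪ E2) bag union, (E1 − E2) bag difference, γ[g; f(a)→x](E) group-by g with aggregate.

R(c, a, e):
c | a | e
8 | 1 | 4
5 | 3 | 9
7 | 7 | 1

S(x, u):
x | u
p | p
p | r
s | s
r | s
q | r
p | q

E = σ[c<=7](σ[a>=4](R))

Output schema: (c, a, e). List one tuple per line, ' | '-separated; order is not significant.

Subexpression sizes:
  R → 3
  σ[a>=4](R) → 1
  σ[c<=7](σ[a>=4](R)) → 1

== RESULT ==
c | a | e
7 | 7 | 1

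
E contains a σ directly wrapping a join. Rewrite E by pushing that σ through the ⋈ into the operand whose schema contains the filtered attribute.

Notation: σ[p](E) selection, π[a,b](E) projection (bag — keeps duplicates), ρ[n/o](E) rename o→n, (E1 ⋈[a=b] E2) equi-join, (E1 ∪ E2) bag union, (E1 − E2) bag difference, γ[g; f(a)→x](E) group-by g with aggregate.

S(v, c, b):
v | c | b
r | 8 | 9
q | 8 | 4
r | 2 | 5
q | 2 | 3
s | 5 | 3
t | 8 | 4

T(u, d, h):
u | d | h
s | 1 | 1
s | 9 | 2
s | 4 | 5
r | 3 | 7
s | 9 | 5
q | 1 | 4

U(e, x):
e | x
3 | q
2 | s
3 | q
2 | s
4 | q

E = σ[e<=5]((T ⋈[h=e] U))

σ filters on e, owned by the right side.
E' = (T ⋈[h=e] σ[e<=5](U))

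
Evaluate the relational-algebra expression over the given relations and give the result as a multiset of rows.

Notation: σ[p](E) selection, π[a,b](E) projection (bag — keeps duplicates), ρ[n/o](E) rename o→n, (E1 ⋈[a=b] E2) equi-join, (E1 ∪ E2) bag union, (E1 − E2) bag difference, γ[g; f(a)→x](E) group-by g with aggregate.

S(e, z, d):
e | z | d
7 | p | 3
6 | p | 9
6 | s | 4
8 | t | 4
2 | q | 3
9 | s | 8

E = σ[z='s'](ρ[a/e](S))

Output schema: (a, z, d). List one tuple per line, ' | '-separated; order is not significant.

Row counts bottom-up:
  S → 6
  ρ[a/e](S) → 6
  σ[z='s'](ρ[a/e](S)) → 2

== RESULT ==
a | z | d
6 | s | 4
9 | s | 8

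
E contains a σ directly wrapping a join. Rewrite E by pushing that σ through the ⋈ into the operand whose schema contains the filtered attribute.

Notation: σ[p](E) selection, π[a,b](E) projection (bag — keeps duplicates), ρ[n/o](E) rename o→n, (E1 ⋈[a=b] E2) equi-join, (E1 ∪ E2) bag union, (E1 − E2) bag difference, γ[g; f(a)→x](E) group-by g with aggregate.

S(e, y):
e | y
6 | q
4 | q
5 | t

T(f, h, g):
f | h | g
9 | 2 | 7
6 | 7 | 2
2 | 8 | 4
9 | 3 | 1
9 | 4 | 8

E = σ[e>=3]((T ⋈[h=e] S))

σ filters on e, owned by the right side.
E' = (T ⋈[h=e] σ[e>=3](S))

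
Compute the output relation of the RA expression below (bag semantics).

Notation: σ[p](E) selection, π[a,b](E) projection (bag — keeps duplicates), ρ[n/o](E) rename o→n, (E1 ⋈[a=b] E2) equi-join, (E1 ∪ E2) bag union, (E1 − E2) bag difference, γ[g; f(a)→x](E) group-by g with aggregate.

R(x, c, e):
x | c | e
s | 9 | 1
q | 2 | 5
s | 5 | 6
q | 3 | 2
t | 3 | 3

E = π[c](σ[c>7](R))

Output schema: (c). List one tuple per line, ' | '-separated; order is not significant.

Subexpression sizes:
  R → 5
  σ[c>7](R) → 1
  π[c](σ[c>7](R)) → 1

== RESULT ==
c
9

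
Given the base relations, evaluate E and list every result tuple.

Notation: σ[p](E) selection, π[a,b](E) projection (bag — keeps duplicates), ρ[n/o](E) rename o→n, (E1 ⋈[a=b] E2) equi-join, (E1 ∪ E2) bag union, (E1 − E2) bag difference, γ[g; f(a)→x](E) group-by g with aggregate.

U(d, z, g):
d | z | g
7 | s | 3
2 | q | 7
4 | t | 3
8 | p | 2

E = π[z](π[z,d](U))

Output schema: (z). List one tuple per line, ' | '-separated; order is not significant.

Row counts bottom-up:
  U → 4
  π[z,d](U) → 4
  π[z](π[z,d](U)) → 4

== RESULT ==
z
p
q
s
t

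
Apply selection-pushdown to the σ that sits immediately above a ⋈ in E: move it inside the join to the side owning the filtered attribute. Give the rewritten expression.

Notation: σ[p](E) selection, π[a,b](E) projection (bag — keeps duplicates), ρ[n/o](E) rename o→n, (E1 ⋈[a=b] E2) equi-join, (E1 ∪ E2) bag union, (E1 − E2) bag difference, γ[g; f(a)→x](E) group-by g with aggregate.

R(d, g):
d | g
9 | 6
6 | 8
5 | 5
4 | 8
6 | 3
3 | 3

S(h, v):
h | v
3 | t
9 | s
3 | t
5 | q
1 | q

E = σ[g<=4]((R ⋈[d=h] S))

σ filters on g, owned by the left side.
E' = (σ[g<=4](R) ⋈[d=h] S)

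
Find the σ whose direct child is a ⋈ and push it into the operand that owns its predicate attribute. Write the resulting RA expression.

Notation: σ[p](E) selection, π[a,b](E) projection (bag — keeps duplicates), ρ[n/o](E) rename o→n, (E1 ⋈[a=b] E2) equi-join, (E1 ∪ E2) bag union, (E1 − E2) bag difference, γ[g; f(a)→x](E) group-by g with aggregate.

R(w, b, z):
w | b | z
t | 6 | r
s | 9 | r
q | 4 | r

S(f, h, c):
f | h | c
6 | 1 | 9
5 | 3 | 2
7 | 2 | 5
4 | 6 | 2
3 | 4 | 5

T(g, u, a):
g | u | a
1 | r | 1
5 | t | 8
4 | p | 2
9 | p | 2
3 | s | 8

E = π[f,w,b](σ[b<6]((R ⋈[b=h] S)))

σ filters on b, owned by the left side.
E' = π[f,w,b]((σ[b<6](R) ⋈[b=h] S))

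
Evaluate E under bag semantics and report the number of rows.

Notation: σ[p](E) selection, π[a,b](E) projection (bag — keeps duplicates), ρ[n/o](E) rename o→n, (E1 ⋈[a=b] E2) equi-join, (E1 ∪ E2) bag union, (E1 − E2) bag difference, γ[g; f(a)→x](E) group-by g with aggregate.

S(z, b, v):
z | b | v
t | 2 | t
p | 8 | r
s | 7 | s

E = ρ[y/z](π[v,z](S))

Stepwise |·|:
  S → 3
  π[v,z](S) → 3
  ρ[y/z](π[v,z](S)) → 3

|E| = 3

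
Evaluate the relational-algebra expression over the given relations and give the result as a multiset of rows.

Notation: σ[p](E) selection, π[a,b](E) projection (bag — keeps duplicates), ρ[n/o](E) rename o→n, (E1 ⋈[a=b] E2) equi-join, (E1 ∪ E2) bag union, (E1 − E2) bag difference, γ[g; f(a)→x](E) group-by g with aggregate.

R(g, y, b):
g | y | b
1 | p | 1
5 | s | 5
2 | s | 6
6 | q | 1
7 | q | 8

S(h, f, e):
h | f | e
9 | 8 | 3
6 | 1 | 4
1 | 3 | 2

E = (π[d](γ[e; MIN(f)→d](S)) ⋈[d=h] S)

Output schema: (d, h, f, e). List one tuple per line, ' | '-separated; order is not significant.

Row counts bottom-up:
  S → 3
  γ[e; MIN(f)→d](S) → 3
  π[d](γ[e; MIN(f)→d](S)) → 3
  S → 3
  (π[d](γ[e; MIN(f)→d](S)) ⋈[d=h] S) → 1

== RESULT ==
d | h | f | e
1 | 1 | 3 | 2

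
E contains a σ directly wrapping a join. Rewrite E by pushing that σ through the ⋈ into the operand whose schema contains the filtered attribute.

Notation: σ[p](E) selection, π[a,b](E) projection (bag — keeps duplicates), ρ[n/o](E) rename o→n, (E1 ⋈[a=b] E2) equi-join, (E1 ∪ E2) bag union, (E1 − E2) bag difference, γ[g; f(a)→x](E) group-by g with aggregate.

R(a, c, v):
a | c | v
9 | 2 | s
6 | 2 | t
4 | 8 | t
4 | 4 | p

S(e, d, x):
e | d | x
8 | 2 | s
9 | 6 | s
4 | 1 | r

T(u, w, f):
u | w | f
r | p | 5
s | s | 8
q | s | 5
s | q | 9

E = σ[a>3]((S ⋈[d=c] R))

σ filters on a, owned by the right side.
E' = (S ⋈[d=c] σ[a>3](R))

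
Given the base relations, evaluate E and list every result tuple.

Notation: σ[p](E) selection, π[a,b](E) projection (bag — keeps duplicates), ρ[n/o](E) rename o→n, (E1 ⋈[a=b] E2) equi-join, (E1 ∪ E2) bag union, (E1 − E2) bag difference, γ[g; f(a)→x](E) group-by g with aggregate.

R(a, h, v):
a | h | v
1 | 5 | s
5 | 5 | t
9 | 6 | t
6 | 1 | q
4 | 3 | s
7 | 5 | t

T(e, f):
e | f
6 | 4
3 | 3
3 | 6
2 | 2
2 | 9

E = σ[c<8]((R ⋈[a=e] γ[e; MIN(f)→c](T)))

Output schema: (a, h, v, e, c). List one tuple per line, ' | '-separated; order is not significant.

Subexpression sizes:
  R → 6
  T → 5
  γ[e; MIN(f)→c](T) → 3
  (R ⋈[a=e] γ[e; MIN(f)→c](T)) → 1
  σ[c<8]((R ⋈[a=e] γ[e; MIN(f)→c](T))) → 1

== RESULT ==
a | h | v | e | c
6 | 1 | q | 6 | 4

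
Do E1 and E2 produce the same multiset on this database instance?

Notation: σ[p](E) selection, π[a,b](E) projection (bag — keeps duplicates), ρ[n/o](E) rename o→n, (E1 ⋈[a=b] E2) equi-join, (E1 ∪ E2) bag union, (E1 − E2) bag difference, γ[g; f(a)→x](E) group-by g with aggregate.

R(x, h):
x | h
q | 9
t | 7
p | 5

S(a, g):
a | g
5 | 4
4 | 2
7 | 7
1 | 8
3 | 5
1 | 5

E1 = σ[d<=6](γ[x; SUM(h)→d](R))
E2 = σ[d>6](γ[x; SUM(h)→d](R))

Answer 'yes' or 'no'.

E1 row counts bottom-up:
  R → 3
  γ[x; SUM(h)→d](R) → 3
  σ[d<=6](γ[x; SUM(h)→d](R)) → 1
E2 row counts bottom-up:
  R → 3
  γ[x; SUM(h)→d](R) → 3
  σ[d>6](γ[x; SUM(h)→d](R)) → 2

E1 result:
x | d
p | 5
E2 result:
x | d
q | 9
t | 7
Witness: ('q', 9) appears 0× in E1 but 1× in E2.

no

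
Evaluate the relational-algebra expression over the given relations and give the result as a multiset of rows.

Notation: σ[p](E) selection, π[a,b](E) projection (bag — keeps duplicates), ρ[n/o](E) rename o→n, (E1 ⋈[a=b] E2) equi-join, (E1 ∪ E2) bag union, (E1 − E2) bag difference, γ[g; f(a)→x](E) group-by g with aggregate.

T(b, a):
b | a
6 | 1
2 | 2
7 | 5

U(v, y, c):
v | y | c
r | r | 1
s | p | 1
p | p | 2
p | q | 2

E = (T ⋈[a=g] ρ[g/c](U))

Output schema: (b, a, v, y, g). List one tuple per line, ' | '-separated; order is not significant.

Row counts bottom-up:
  T → 3
  U → 4
  ρ[g/c](U) → 4
  (T ⋈[a=g] ρ[g/c](U)) → 4

== RESULT ==
b | a | v | y | g
2 | 2 | p | p | 2
2 | 2 | p | q | 2
6 | 1 | r | r | 1
6 | 1 | s | p | 1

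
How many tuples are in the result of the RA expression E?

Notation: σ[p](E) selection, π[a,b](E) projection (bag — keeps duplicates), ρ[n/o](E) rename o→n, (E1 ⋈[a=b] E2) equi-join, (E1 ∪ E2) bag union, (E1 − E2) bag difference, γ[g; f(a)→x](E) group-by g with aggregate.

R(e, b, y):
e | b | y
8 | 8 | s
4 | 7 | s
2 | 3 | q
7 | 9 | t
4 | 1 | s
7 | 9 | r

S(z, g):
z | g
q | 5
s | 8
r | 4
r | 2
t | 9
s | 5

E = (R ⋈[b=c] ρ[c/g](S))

Per-node cardinality:
  R → 6
  S → 6
  ρ[c/g](S) → 6
  (R ⋈[b=c] ρ[c/g](S)) → 3

|E| = 3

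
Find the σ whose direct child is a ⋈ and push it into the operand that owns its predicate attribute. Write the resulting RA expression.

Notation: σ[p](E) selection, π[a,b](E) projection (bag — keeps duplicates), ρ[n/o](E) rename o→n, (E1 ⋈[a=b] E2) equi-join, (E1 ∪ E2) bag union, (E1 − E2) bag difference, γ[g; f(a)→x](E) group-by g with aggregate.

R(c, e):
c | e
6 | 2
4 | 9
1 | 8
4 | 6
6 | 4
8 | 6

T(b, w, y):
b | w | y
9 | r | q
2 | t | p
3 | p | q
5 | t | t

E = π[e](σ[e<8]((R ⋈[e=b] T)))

σ filters on e, owned by the left side.
E' = π[e]((σ[e<8](R) ⋈[e=b] T))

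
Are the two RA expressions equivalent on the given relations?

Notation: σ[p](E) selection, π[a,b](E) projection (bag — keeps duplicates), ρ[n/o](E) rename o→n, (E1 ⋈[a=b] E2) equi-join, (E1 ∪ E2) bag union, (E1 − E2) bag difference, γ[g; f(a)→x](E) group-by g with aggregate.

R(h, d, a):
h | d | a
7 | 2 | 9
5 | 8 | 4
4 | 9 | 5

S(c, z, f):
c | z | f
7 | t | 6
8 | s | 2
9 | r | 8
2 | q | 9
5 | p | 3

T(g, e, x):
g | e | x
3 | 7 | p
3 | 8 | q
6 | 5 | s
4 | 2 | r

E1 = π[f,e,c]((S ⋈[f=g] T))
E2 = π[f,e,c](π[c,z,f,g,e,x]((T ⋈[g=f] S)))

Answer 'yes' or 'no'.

E1 stepwise |·|:
  S → 5
  T → 4
  (S ⋈[f=g] T) → 3
  π[f,e,c]((S ⋈[f=g] T)) → 3
E2 stepwise |·|:
  T → 4
  S → 5
  (T ⋈[g=f] S) → 3
  π[c,z,f,g,e,x]((T ⋈[g=f] S)) → 3
  π[f,e,c](π[c,z,f,g,e,x]((T ⋈[g=f] S))) → 3

E1 and E2 produce the same multiset:
f | e | c
3 | 7 | 5
3 | 8 | 5
6 | 5 | 7

yes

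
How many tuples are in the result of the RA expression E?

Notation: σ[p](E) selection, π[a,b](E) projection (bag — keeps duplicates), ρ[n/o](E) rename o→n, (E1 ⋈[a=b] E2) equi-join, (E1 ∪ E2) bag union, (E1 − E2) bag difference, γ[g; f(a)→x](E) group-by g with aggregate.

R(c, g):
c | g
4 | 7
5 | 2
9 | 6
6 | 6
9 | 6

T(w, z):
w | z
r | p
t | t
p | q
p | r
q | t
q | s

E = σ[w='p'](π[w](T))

Row counts bottom-up:
  T → 6
  π[w](T) → 6
  σ[w='p'](π[w](T)) → 2

|E| = 2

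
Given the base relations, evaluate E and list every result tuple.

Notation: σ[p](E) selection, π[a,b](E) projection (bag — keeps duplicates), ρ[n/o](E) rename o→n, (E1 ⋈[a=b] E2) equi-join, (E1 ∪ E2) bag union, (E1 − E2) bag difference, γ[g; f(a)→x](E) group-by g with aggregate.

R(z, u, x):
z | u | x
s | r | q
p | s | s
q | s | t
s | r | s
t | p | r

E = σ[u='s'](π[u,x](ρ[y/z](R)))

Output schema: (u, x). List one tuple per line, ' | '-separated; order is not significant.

Subexpression sizes:
  R → 5
  ρ[y/z](R) → 5
  π[u,x](ρ[y/z](R)) → 5
  σ[u='s'](π[u,x](ρ[y/z](R))) → 2

== RESULT ==
u | x
s | s
s | t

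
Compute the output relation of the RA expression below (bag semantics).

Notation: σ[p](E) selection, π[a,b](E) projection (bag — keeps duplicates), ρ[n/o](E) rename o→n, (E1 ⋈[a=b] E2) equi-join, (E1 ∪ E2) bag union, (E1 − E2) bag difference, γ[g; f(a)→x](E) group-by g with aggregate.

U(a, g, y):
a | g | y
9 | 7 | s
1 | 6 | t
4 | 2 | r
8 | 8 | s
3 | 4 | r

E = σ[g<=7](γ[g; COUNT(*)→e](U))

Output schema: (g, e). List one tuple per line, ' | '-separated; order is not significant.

Row counts bottom-up:
  U → 5
  γ[g; COUNT(*)→e](U) → 5
  σ[g<=7](γ[g; COUNT(*)→e](U)) → 4

== RESULT ==
g | e
2 | 1
4 | 1
6 | 1
7 | 1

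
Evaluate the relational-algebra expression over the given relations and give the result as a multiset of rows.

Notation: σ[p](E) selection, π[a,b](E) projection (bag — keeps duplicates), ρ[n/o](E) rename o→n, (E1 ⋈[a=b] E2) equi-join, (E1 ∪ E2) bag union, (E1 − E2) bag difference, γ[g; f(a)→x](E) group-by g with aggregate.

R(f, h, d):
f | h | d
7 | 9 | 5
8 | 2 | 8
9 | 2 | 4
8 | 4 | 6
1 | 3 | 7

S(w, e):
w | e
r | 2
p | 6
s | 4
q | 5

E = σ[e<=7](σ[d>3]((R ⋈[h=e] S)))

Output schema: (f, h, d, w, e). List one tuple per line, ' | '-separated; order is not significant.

Row counts bottom-up:
  R → 5
  S → 4
  (R ⋈[h=e] S) → 3
  σ[d>3]((R ⋈[h=e] S)) → 3
  σ[e<=7](σ[d>3]((R ⋈[h=e] S))) → 3

== RESULT ==
f | h | d | w | e
8 | 2 | 8 | r | 2
8 | 4 | 6 | s | 4
9 | 2 | 4 | r | 2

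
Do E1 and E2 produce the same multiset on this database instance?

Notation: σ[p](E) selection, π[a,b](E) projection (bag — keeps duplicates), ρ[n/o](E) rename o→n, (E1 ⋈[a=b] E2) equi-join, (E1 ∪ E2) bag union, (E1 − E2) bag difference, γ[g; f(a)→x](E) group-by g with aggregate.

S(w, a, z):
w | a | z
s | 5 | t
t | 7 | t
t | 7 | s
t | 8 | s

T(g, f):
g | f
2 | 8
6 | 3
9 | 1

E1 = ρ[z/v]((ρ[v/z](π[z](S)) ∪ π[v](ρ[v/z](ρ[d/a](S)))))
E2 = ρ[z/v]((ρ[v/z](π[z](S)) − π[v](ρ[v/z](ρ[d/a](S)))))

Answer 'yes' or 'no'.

E1 stepwise |·|:
  S → 4
  π[z](S) → 4
  ρ[v/z](π[z](S)) → 4
  S → 4
  ρ[d/a](S) → 4
  ρ[v/z](ρ[d/a](S)) → 4
  π[v](ρ[v/z](ρ[d/a](S))) → 4
  (ρ[v/z](π[z](S)) ∪ π[v](ρ[v/z](ρ[d/a](S)))) → 8
  ρ[z/v]((ρ[v/z](π[z](S)) ∪ π[v](ρ[v/z](ρ[d/a](S))))) → 8
E2 stepwise |·|:
  S → 4
  π[z](S) → 4
  ρ[v/z](π[z](S)) → 4
  S → 4
  ρ[d/a](S) → 4
  ρ[v/z](ρ[d/a](S)) → 4
  π[v](ρ[v/z](ρ[d/a](S))) → 4
  (ρ[v/z](π[z](S)) − π[v](ρ[v/z](ρ[d/a](S)))) → 0
  ρ[z/v]((ρ[v/z](π[z](S)) − π[v](ρ[v/z](ρ[d/a](S))))) → 0

E1 result:
z
s
s
s
s
t
t
t
t
E2 result:
z
(0 rows)
Witness: ('t',) appears 4× in E1 but 0× in E2.

no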